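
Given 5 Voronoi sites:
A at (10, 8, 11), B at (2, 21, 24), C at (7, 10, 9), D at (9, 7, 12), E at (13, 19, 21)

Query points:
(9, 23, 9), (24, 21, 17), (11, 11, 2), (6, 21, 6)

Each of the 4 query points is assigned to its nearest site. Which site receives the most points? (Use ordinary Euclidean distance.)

C

(9, 23, 9) — d² to each: A:230, B:278, C:173, D:265, E:176 → nearest is C
(24, 21, 17) — d² to each: A:401, B:533, C:474, D:446, E:141 → nearest is E
(11, 11, 2) — d² to each: A:91, B:665, C:66, D:120, E:429 → nearest is C
(6, 21, 6) — d² to each: A:210, B:340, C:131, D:241, E:278 → nearest is C
Tally — C:3, E:1. C captures the most (3).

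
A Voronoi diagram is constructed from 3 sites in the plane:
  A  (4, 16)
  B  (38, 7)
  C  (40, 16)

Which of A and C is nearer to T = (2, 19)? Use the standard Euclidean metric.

Compare squared distances:
|TA|² = (2−4)² + (19−16)² = 4 + 9 = 13
|TC|² = (2−40)² + (19−16)² = 1444 + 9 = 1453
13 < 1453, so A is closer.

A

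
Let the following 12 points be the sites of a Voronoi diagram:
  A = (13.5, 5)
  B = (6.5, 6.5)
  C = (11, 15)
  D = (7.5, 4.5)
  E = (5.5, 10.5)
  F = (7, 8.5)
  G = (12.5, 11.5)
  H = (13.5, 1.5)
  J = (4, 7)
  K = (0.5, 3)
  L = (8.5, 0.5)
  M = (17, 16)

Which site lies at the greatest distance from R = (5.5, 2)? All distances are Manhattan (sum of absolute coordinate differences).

M

d(R,A) = 8 + 3 = 11
d(R,B) = 1 + 4.5 = 5.5
d(R,C) = 5.5 + 13 = 18.5
d(R,D) = 2 + 2.5 = 4.5
d(R,E) = 0 + 8.5 = 8.5
d(R,F) = 1.5 + 6.5 = 8
d(R,G) = 7 + 9.5 = 16.5
d(R,H) = 8 + 0.5 = 8.5
d(R,J) = 1.5 + 5 = 6.5
d(R,K) = 5 + 1 = 6
d(R,L) = 3 + 1.5 = 4.5
d(R,M) = 11.5 + 14 = 25.5
The largest is to M.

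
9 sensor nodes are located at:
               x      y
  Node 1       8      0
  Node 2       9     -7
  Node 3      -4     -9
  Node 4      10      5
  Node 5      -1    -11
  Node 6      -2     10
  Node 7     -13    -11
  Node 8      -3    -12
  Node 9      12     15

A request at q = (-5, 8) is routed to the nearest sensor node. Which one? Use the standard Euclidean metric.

Node 6

Squared Euclidean distances:
d²(q, Node 1) = 169 + 64 = 233
d²(q, Node 2) = 196 + 225 = 421
d²(q, Node 3) = 1 + 289 = 290
d²(q, Node 4) = 225 + 9 = 234
d²(q, Node 5) = 16 + 361 = 377
d²(q, Node 6) = 9 + 4 = 13
d²(q, Node 7) = 64 + 361 = 425
d²(q, Node 8) = 4 + 400 = 404
d²(q, Node 9) = 289 + 49 = 338
Node 6 is nearest.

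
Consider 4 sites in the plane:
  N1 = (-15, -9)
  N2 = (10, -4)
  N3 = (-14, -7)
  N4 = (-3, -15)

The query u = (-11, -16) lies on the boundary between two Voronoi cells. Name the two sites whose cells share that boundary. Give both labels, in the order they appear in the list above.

Squared distances from u to each site:
|uN1|² = (-11−(-15))² + (-16−(-9))² = 16 + 49 = 65
|uN2|² = (-11−10)² + (-16−(-4))² = 441 + 144 = 585
|uN3|² = (-11−(-14))² + (-16−(-7))² = 9 + 81 = 90
|uN4|² = (-11−(-3))² + (-16−(-15))² = 64 + 1 = 65
u is equidistant from N1 and N4 (both at squared distance 65), and every other site is strictly farther — so u lies on the N1–N4 Voronoi edge.

N1 and N4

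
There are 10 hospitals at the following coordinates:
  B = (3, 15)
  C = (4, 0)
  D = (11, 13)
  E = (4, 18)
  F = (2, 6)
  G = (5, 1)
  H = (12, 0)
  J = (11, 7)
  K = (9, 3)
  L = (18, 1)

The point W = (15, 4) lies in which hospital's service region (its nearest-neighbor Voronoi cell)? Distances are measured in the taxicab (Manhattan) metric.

d(W,B) = |15−3| + |4−15| = 12 + 11 = 23
d(W,C) = |15−4| + |4−0| = 11 + 4 = 15
d(W,D) = |15−11| + |4−13| = 4 + 9 = 13
d(W,E) = |15−4| + |4−18| = 11 + 14 = 25
d(W,F) = |15−2| + |4−6| = 13 + 2 = 15
d(W,G) = |15−5| + |4−1| = 10 + 3 = 13
d(W,H) = |15−12| + |4−0| = 3 + 4 = 7
d(W,J) = |15−11| + |4−7| = 4 + 3 = 7
d(W,K) = |15−9| + |4−3| = 6 + 1 = 7
d(W,L) = |15−18| + |4−1| = 3 + 3 = 6
The smallest is to L, so W lies in the Voronoi region of L.

L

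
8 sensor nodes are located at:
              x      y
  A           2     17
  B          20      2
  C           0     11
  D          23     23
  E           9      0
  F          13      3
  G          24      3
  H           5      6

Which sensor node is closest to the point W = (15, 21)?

D

Squared Euclidean distances:
|WA|² = 169 + 16 = 185
|WB|² = 25 + 361 = 386
|WC|² = 225 + 100 = 325
|WD|² = 64 + 4 = 68
|WE|² = 36 + 441 = 477
|WF|² = 4 + 324 = 328
|WG|² = 81 + 324 = 405
|WH|² = 100 + 225 = 325
D is nearest.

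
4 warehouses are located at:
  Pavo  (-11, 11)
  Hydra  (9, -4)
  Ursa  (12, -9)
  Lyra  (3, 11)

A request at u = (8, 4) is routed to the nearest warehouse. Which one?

Hydra

Squared Euclidean distances:
d²(u, Pavo) = (8−(-11))² + (4−11)² = 361 + 49 = 410
d²(u, Hydra) = (8−9)² + (4−(-4))² = 1 + 64 = 65
d²(u, Ursa) = (8−12)² + (4−(-9))² = 16 + 169 = 185
d²(u, Lyra) = (8−3)² + (4−11)² = 25 + 49 = 74
Minimum is at Hydra.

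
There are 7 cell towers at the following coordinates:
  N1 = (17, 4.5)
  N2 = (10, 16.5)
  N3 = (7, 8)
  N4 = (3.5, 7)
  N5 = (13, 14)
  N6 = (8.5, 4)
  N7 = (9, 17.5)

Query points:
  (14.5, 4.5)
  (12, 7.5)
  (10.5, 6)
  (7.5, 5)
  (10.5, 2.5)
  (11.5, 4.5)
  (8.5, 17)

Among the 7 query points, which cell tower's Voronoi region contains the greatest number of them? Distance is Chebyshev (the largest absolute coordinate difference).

(14.5, 4.5) — d to each: N1:2.5, N2:12, N3:7.5, N4:11, N5:9.5, N6:6, N7:13 → nearest is N1
(12, 7.5) — d to each: N1:5, N2:9, N3:5, N4:8.5, N5:6.5, N6:3.5, N7:10 → nearest is N6
(10.5, 6) — d to each: N1:6.5, N2:10.5, N3:3.5, N4:7, N5:8, N6:2, N7:11.5 → nearest is N6
(7.5, 5) — d to each: N1:9.5, N2:11.5, N3:3, N4:4, N5:9, N6:1, N7:12.5 → nearest is N6
(10.5, 2.5) — d to each: N1:6.5, N2:14, N3:5.5, N4:7, N5:11.5, N6:2, N7:15 → nearest is N6
(11.5, 4.5) — d to each: N1:5.5, N2:12, N3:4.5, N4:8, N5:9.5, N6:3, N7:13 → nearest is N6
(8.5, 17) — d to each: N1:12.5, N2:1.5, N3:9, N4:10, N5:4.5, N6:13, N7:0.5 → nearest is N7
Tally — N1:1, N6:5, N7:1. N6 captures the most (5).

N6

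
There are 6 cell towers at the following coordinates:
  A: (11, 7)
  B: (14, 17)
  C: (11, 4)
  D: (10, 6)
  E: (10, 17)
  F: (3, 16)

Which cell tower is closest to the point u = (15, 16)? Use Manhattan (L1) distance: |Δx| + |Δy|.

B

d(u,A) = 4 + 9 = 13
d(u,B) = 1 + 1 = 2
d(u,C) = 4 + 12 = 16
d(u,D) = 5 + 10 = 15
d(u,E) = 5 + 1 = 6
d(u,F) = 12 + 0 = 12
Minimum is at B.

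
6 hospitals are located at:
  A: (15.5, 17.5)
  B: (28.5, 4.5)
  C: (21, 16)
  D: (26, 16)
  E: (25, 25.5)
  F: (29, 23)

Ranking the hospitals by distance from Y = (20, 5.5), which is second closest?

Compare squared distances (the ordering matches that of the actual distances):
|YA|² = (20−15.5)² + (5.5−17.5)² = 20.25 + 144 = 164.25
|YB|² = (20−28.5)² + (5.5−4.5)² = 72.25 + 1 = 73.25
|YC|² = (20−21)² + (5.5−16)² = 1 + 110.25 = 111.25
|YD|² = (20−26)² + (5.5−16)² = 36 + 110.25 = 146.25
|YE|² = (20−25)² + (5.5−25.5)² = 25 + 400 = 425
|YF|² = (20−29)² + (5.5−23)² = 81 + 306.25 = 387.25
Sorted ascending: B, C, D, … — the second-nearest is C.

C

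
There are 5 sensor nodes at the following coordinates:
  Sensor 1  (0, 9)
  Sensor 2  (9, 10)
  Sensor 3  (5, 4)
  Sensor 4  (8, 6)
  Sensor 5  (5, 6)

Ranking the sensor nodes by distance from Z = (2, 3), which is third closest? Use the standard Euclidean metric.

Squared Euclidean distances:
d²(Z, Sensor 1) = (2−0)² + (3−9)² = 4 + 36 = 40
d²(Z, Sensor 2) = (2−9)² + (3−10)² = 49 + 49 = 98
d²(Z, Sensor 3) = (2−5)² + (3−4)² = 9 + 1 = 10
d²(Z, Sensor 4) = (2−8)² + (3−6)² = 36 + 9 = 45
d²(Z, Sensor 5) = (2−5)² + (3−6)² = 9 + 9 = 18
Sorted ascending: Sensor 3, Sensor 5, Sensor 1, Sensor 4, … — the third-nearest is Sensor 1.

Sensor 1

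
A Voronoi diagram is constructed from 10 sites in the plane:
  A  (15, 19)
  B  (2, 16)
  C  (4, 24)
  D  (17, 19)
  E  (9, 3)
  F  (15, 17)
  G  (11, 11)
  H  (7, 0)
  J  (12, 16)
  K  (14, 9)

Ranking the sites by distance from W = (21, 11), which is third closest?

D

Squared Euclidean distances:
|WA|² = 36 + 64 = 100
|WB|² = 361 + 25 = 386
|WC|² = 289 + 169 = 458
|WD|² = 16 + 64 = 80
|WE|² = 144 + 64 = 208
|WF|² = 36 + 36 = 72
|WG|² = 100 + 0 = 100
|WH|² = 196 + 121 = 317
|WJ|² = 81 + 25 = 106
|WK|² = 49 + 4 = 53
Sorted ascending: K, F, D, A, … — the third-nearest is D.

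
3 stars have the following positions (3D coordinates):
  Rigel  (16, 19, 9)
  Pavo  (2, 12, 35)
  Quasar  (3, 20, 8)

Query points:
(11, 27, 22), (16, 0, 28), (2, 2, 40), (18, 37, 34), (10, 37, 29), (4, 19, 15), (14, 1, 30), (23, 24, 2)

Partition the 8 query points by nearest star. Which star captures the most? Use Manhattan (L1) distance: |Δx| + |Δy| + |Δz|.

(11, 27, 22) — d to each: Rigel:26, Pavo:37, Quasar:29 → nearest is Rigel
(16, 0, 28) — d to each: Rigel:38, Pavo:33, Quasar:53 → nearest is Pavo
(2, 2, 40) — d to each: Rigel:62, Pavo:15, Quasar:51 → nearest is Pavo
(18, 37, 34) — d to each: Rigel:45, Pavo:42, Quasar:58 → nearest is Pavo
(10, 37, 29) — d to each: Rigel:44, Pavo:39, Quasar:45 → nearest is Pavo
(4, 19, 15) — d to each: Rigel:18, Pavo:29, Quasar:9 → nearest is Quasar
(14, 1, 30) — d to each: Rigel:41, Pavo:28, Quasar:52 → nearest is Pavo
(23, 24, 2) — d to each: Rigel:19, Pavo:66, Quasar:30 → nearest is Rigel
Tally — Rigel:2, Pavo:5, Quasar:1. Pavo captures the most (5).

Pavo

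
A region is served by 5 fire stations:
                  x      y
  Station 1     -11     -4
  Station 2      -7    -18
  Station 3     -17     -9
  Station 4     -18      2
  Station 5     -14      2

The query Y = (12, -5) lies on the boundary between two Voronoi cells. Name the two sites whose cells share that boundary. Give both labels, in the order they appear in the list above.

Station 1 and Station 2

Squared distances from Y to each site:
d²(Y, Station 1) = (12−(-11))² + (-5−(-4))² = 529 + 1 = 530
d²(Y, Station 2) = (12−(-7))² + (-5−(-18))² = 361 + 169 = 530
d²(Y, Station 3) = (12−(-17))² + (-5−(-9))² = 841 + 16 = 857
d²(Y, Station 4) = (12−(-18))² + (-5−2)² = 900 + 49 = 949
d²(Y, Station 5) = (12−(-14))² + (-5−2)² = 676 + 49 = 725
Y is equidistant from Station 1 and Station 2 (both at squared distance 530), and every other site is strictly farther — so Y lies on the Station 1–Station 2 Voronoi edge.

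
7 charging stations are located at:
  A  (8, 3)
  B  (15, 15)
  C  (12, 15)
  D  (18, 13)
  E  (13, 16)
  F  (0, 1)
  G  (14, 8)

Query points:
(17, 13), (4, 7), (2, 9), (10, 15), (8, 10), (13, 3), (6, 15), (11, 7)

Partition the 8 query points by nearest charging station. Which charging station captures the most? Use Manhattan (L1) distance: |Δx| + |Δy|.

(17, 13) — d to each: A:19, B:4, C:7, D:1, E:7, F:29, G:8 → nearest is D
(4, 7) — d to each: A:8, B:19, C:16, D:20, E:18, F:10, G:11 → nearest is A
(2, 9) — d to each: A:12, B:19, C:16, D:20, E:18, F:10, G:13 → nearest is F
(10, 15) — d to each: A:14, B:5, C:2, D:10, E:4, F:24, G:11 → nearest is C
(8, 10) — d to each: A:7, B:12, C:9, D:13, E:11, F:17, G:8 → nearest is A
(13, 3) — d to each: A:5, B:14, C:13, D:15, E:13, F:15, G:6 → nearest is A
(6, 15) — d to each: A:14, B:9, C:6, D:14, E:8, F:20, G:15 → nearest is C
(11, 7) — d to each: A:7, B:12, C:9, D:13, E:11, F:17, G:4 → nearest is G
Tally — A:3, C:2, D:1, F:1, G:1. A captures the most (3).

A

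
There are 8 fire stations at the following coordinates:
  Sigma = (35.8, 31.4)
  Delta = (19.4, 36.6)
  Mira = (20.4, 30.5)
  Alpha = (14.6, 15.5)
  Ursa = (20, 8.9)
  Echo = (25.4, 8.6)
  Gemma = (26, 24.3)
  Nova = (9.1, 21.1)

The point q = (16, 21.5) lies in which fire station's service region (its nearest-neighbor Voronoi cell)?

Alpha

Squared Euclidean distances:
d²(q, Sigma) = 392.04 + 98.01 = 490.05
d²(q, Delta) = 11.56 + 228.01 = 239.57
d²(q, Mira) = 19.36 + 81 = 100.36
d²(q, Alpha) = 1.96 + 36 = 37.96
d²(q, Ursa) = 16 + 158.76 = 174.76
d²(q, Echo) = 88.36 + 166.41 = 254.77
d²(q, Gemma) = 100 + 7.84 = 107.84
d²(q, Nova) = 47.61 + 0.16 = 47.77
Alpha is nearest.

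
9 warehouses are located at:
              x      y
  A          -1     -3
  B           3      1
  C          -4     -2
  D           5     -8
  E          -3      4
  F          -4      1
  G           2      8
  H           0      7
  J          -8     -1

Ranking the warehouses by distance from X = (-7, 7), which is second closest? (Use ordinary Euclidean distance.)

Compare squared distances (the ordering matches that of the actual distances):
|XA|² = 36 + 100 = 136
|XB|² = 100 + 36 = 136
|XC|² = 9 + 81 = 90
|XD|² = 144 + 225 = 369
|XE|² = 16 + 9 = 25
|XF|² = 9 + 36 = 45
|XG|² = 81 + 1 = 82
|XH|² = 49 + 0 = 49
|XJ|² = 1 + 64 = 65
Sorted ascending: E, F, H, … — the second-nearest is F.

F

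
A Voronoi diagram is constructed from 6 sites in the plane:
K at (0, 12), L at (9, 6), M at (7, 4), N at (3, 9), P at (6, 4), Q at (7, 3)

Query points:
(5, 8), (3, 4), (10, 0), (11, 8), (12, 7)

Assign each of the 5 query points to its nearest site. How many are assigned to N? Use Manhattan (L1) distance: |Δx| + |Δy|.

1

(5, 8) — d to each: K:9, L:6, M:6, N:3, P:5, Q:7 → nearest is N
(3, 4) — d to each: K:11, L:8, M:4, N:5, P:3, Q:5 → nearest is P
(10, 0) — d to each: K:22, L:7, M:7, N:16, P:8, Q:6 → nearest is Q
(11, 8) — d to each: K:15, L:4, M:8, N:9, P:9, Q:9 → nearest is L
(12, 7) — d to each: K:17, L:4, M:8, N:11, P:9, Q:9 → nearest is L
1 of the 5 points has N as nearest.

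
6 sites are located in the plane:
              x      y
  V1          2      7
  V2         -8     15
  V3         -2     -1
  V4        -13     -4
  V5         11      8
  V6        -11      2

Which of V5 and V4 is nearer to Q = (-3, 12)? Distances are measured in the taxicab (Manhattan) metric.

d(Q,V5) = |-3−11| + |12−8| = 14 + 4 = 18
d(Q,V4) = |-3−(-13)| + |12−(-4)| = 10 + 16 = 26
18 < 26, so V5 is closer.

V5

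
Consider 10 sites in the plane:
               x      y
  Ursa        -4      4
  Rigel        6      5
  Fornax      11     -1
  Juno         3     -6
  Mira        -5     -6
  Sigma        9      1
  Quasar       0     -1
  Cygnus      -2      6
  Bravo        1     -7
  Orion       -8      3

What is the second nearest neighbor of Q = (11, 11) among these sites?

Sigma

Compare squared distances (the ordering matches that of the actual distances):
d²(Q, Ursa) = (11−(-4))² + (11−4)² = 225 + 49 = 274
d²(Q, Rigel) = (11−6)² + (11−5)² = 25 + 36 = 61
d²(Q, Fornax) = (11−11)² + (11−(-1))² = 0 + 144 = 144
d²(Q, Juno) = (11−3)² + (11−(-6))² = 64 + 289 = 353
d²(Q, Mira) = (11−(-5))² + (11−(-6))² = 256 + 289 = 545
d²(Q, Sigma) = (11−9)² + (11−1)² = 4 + 100 = 104
d²(Q, Quasar) = (11−0)² + (11−(-1))² = 121 + 144 = 265
d²(Q, Cygnus) = (11−(-2))² + (11−6)² = 169 + 25 = 194
d²(Q, Bravo) = (11−1)² + (11−(-7))² = 100 + 324 = 424
d²(Q, Orion) = (11−(-8))² + (11−3)² = 361 + 64 = 425
Sorted ascending: Rigel, Sigma, Fornax, … — the second-nearest is Sigma.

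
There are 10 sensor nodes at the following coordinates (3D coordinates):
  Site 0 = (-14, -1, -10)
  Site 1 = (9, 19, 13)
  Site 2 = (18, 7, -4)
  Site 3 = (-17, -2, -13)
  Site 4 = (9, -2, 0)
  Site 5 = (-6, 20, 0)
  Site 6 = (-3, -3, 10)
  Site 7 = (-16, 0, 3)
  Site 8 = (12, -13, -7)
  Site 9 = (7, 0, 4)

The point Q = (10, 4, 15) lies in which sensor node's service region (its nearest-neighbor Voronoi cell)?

Squared Euclidean distances:
d²(Q, Site 0) = (10−(-14))² + (4−(-1))² + (15−(-10))² = 576 + 25 + 625 = 1226
d²(Q, Site 1) = (10−9)² + (4−19)² + (15−13)² = 1 + 225 + 4 = 230
d²(Q, Site 2) = (10−18)² + (4−7)² + (15−(-4))² = 64 + 9 + 361 = 434
d²(Q, Site 3) = (10−(-17))² + (4−(-2))² + (15−(-13))² = 729 + 36 + 784 = 1549
d²(Q, Site 4) = (10−9)² + (4−(-2))² + (15−0)² = 1 + 36 + 225 = 262
d²(Q, Site 5) = (10−(-6))² + (4−20)² + (15−0)² = 256 + 256 + 225 = 737
d²(Q, Site 6) = (10−(-3))² + (4−(-3))² + (15−10)² = 169 + 49 + 25 = 243
d²(Q, Site 7) = (10−(-16))² + (4−0)² + (15−3)² = 676 + 16 + 144 = 836
d²(Q, Site 8) = (10−12)² + (4−(-13))² + (15−(-7))² = 4 + 289 + 484 = 777
d²(Q, Site 9) = (10−7)² + (4−0)² + (15−4)² = 9 + 16 + 121 = 146
Minimum is at Site 9.

Site 9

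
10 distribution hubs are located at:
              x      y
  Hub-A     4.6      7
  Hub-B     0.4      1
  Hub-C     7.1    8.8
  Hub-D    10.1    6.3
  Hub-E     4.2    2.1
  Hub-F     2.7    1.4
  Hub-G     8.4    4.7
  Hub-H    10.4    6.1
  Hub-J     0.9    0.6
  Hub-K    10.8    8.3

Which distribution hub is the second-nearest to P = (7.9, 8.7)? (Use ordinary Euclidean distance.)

Hub-K

Squared Euclidean distances:
d²(P, Hub-A) = (7.9−4.6)² + (8.7−7)² = 10.89 + 2.89 = 13.78
d²(P, Hub-B) = (7.9−0.4)² + (8.7−1)² = 56.25 + 59.29 = 115.54
d²(P, Hub-C) = (7.9−7.1)² + (8.7−8.8)² = 0.64 + 0.01 = 0.65
d²(P, Hub-D) = (7.9−10.1)² + (8.7−6.3)² = 4.84 + 5.76 = 10.6
d²(P, Hub-E) = (7.9−4.2)² + (8.7−2.1)² = 13.69 + 43.56 = 57.25
d²(P, Hub-F) = (7.9−2.7)² + (8.7−1.4)² = 27.04 + 53.29 = 80.33
d²(P, Hub-G) = (7.9−8.4)² + (8.7−4.7)² = 0.25 + 16 = 16.25
d²(P, Hub-H) = (7.9−10.4)² + (8.7−6.1)² = 6.25 + 6.76 = 13.01
d²(P, Hub-J) = (7.9−0.9)² + (8.7−0.6)² = 49 + 65.61 = 114.61
d²(P, Hub-K) = (7.9−10.8)² + (8.7−8.3)² = 8.41 + 0.16 = 8.57
Sorted ascending: Hub-C, Hub-K, Hub-D, … — the second-nearest is Hub-K.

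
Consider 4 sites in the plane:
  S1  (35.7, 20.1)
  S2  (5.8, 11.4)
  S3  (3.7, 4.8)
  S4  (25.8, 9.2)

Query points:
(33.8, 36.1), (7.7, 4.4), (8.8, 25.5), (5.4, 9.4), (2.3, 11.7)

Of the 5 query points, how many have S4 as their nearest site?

0

(33.8, 36.1) — d² to each: S1:259.61, S2:1394.09, S3:1885.7, S4:787.61 → nearest is S1
(7.7, 4.4) — d² to each: S1:1030.49, S2:52.61, S3:16.16, S4:350.65 → nearest is S3
(8.8, 25.5) — d² to each: S1:752.77, S2:207.81, S3:454.5, S4:554.69 → nearest is S2
(5.4, 9.4) — d² to each: S1:1032.58, S2:4.16, S3:24.05, S4:416.2 → nearest is S2
(2.3, 11.7) — d² to each: S1:1186.12, S2:12.34, S3:49.57, S4:558.5 → nearest is S2
0 of the 5 points have S4 as nearest.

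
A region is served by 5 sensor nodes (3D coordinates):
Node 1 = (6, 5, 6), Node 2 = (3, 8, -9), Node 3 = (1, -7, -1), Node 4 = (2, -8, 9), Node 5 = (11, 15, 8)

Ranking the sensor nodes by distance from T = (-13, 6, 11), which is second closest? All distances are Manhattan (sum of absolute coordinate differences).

d(T, Node 1) = |-13−6| + |6−5| + |11−6| = 19 + 1 + 5 = 25
d(T, Node 2) = |-13−3| + |6−8| + |11−(-9)| = 16 + 2 + 20 = 38
d(T, Node 3) = |-13−1| + |6−(-7)| + |11−(-1)| = 14 + 13 + 12 = 39
d(T, Node 4) = |-13−2| + |6−(-8)| + |11−9| = 15 + 14 + 2 = 31
d(T, Node 5) = |-13−11| + |6−15| + |11−8| = 24 + 9 + 3 = 36
Sorted ascending: Node 1, Node 4, Node 5, … — the second-nearest is Node 4.

Node 4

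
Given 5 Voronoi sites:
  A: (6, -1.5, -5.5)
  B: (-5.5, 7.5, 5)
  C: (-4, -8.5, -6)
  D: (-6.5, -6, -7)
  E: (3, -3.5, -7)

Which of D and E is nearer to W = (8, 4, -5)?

E

Compare squared distances:
|WD|² = (8−(-6.5))² + (4−(-6))² + (-5−(-7))² = 210.25 + 100 + 4 = 314.25
|WE|² = (8−3)² + (4−(-3.5))² + (-5−(-7))² = 25 + 56.25 + 4 = 85.25
314.25 > 85.25, so E is closer.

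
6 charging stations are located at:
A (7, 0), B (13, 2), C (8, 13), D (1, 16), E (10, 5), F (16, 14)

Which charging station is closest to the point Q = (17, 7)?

Since √ is increasing, it suffices to compare squared distances:
|QA|² = (17−7)² + (7−0)² = 100 + 49 = 149
|QB|² = (17−13)² + (7−2)² = 16 + 25 = 41
|QC|² = (17−8)² + (7−13)² = 81 + 36 = 117
|QD|² = (17−1)² + (7−16)² = 256 + 81 = 337
|QE|² = (17−10)² + (7−5)² = 49 + 4 = 53
|QF|² = (17−16)² + (7−14)² = 1 + 49 = 50
B is nearest.

B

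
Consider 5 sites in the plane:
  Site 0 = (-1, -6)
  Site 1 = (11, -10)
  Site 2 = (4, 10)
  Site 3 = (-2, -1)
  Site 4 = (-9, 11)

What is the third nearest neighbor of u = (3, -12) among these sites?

Site 3

Compare squared distances (the ordering matches that of the actual distances):
d²(u, Site 0) = (3−(-1))² + (-12−(-6))² = 16 + 36 = 52
d²(u, Site 1) = (3−11)² + (-12−(-10))² = 64 + 4 = 68
d²(u, Site 2) = (3−4)² + (-12−10)² = 1 + 484 = 485
d²(u, Site 3) = (3−(-2))² + (-12−(-1))² = 25 + 121 = 146
d²(u, Site 4) = (3−(-9))² + (-12−11)² = 144 + 529 = 673
Sorted ascending: Site 0, Site 1, Site 3, Site 2, … — the third-nearest is Site 3.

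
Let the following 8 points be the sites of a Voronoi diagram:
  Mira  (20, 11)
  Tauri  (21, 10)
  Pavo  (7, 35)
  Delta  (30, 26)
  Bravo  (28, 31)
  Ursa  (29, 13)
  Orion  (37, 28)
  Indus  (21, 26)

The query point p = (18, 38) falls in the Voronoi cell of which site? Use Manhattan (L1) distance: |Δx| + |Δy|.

Pavo

d(p, Mira) = |18−20| + |38−11| = 2 + 27 = 29
d(p, Tauri) = |18−21| + |38−10| = 3 + 28 = 31
d(p, Pavo) = |18−7| + |38−35| = 11 + 3 = 14
d(p, Delta) = |18−30| + |38−26| = 12 + 12 = 24
d(p, Bravo) = |18−28| + |38−31| = 10 + 7 = 17
d(p, Ursa) = |18−29| + |38−13| = 11 + 25 = 36
d(p, Orion) = |18−37| + |38−28| = 19 + 10 = 29
d(p, Indus) = |18−21| + |38−26| = 3 + 12 = 15
Pavo is nearest.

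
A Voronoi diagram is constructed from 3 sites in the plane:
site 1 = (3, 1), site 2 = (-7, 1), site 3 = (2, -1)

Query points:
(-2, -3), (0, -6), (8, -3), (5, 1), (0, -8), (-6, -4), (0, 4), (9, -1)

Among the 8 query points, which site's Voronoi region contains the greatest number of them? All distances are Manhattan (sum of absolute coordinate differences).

(-2, -3) — d to each: site 1:9, site 2:9, site 3:6 → nearest is site 3
(0, -6) — d to each: site 1:10, site 2:14, site 3:7 → nearest is site 3
(8, -3) — d to each: site 1:9, site 2:19, site 3:8 → nearest is site 3
(5, 1) — d to each: site 1:2, site 2:12, site 3:5 → nearest is site 1
(0, -8) — d to each: site 1:12, site 2:16, site 3:9 → nearest is site 3
(-6, -4) — d to each: site 1:14, site 2:6, site 3:11 → nearest is site 2
(0, 4) — d to each: site 1:6, site 2:10, site 3:7 → nearest is site 1
(9, -1) — d to each: site 1:8, site 2:18, site 3:7 → nearest is site 3
Tally — site 1:2, site 2:1, site 3:5. site 3 captures the most (5).

site 3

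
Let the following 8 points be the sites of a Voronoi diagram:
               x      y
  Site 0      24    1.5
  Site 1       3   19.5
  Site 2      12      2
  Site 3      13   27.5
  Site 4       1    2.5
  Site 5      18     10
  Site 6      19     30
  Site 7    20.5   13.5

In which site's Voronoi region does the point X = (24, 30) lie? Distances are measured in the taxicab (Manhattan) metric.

Site 6

d(X, Site 0) = 0 + 28.5 = 28.5
d(X, Site 1) = 21 + 10.5 = 31.5
d(X, Site 2) = 12 + 28 = 40
d(X, Site 3) = 11 + 2.5 = 13.5
d(X, Site 4) = 23 + 27.5 = 50.5
d(X, Site 5) = 6 + 20 = 26
d(X, Site 6) = 5 + 0 = 5
d(X, Site 7) = 3.5 + 16.5 = 20
The smallest is to Site 6, so X lies in the Voronoi region of Site 6.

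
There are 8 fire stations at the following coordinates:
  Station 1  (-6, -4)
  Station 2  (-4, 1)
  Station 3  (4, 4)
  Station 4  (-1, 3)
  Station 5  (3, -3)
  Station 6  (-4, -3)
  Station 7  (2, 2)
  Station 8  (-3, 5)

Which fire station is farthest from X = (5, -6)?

Squared Euclidean distances:
d²(X, Station 1) = (5−(-6))² + (-6−(-4))² = 121 + 4 = 125
d²(X, Station 2) = (5−(-4))² + (-6−1)² = 81 + 49 = 130
d²(X, Station 3) = (5−4)² + (-6−4)² = 1 + 100 = 101
d²(X, Station 4) = (5−(-1))² + (-6−3)² = 36 + 81 = 117
d²(X, Station 5) = (5−3)² + (-6−(-3))² = 4 + 9 = 13
d²(X, Station 6) = (5−(-4))² + (-6−(-3))² = 81 + 9 = 90
d²(X, Station 7) = (5−2)² + (-6−2)² = 9 + 64 = 73
d²(X, Station 8) = (5−(-3))² + (-6−5)² = 64 + 121 = 185
The largest is to Station 8.

Station 8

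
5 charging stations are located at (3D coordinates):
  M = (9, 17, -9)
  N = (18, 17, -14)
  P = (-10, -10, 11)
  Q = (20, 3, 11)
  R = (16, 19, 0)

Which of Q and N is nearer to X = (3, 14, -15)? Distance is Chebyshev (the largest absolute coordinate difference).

N

d(X,Q) = max(17, 11, 26) = 26
d(X,N) = max(15, 3, 1) = 15
26 > 15, so N is closer.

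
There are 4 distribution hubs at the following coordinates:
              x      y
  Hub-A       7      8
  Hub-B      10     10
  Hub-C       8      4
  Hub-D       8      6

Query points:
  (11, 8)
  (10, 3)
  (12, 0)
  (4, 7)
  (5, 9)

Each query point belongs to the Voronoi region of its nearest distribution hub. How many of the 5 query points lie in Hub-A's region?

(11, 8) — d² to each: Hub-A:16, Hub-B:5, Hub-C:25, Hub-D:13 → nearest is Hub-B
(10, 3) — d² to each: Hub-A:34, Hub-B:49, Hub-C:5, Hub-D:13 → nearest is Hub-C
(12, 0) — d² to each: Hub-A:89, Hub-B:104, Hub-C:32, Hub-D:52 → nearest is Hub-C
(4, 7) — d² to each: Hub-A:10, Hub-B:45, Hub-C:25, Hub-D:17 → nearest is Hub-A
(5, 9) — d² to each: Hub-A:5, Hub-B:26, Hub-C:34, Hub-D:18 → nearest is Hub-A
2 of the 5 points have Hub-A as nearest.

2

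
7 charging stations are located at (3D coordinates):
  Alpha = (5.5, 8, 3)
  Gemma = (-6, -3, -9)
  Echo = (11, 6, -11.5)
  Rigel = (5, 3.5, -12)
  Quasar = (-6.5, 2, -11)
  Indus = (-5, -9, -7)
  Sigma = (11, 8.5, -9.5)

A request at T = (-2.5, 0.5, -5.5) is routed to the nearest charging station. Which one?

Gemma

Since √ is increasing, it suffices to compare squared distances:
d²(T, Alpha) = (-2.5−5.5)² + (0.5−8)² + (-5.5−3)² = 64 + 56.25 + 72.25 = 192.5
d²(T, Gemma) = (-2.5−(-6))² + (0.5−(-3))² + (-5.5−(-9))² = 12.25 + 12.25 + 12.25 = 36.75
d²(T, Echo) = (-2.5−11)² + (0.5−6)² + (-5.5−(-11.5))² = 182.25 + 30.25 + 36 = 248.5
d²(T, Rigel) = (-2.5−5)² + (0.5−3.5)² + (-5.5−(-12))² = 56.25 + 9 + 42.25 = 107.5
d²(T, Quasar) = (-2.5−(-6.5))² + (0.5−2)² + (-5.5−(-11))² = 16 + 2.25 + 30.25 = 48.5
d²(T, Indus) = (-2.5−(-5))² + (0.5−(-9))² + (-5.5−(-7))² = 6.25 + 90.25 + 2.25 = 98.75
d²(T, Sigma) = (-2.5−11)² + (0.5−8.5)² + (-5.5−(-9.5))² = 182.25 + 64 + 16 = 262.25
Gemma is nearest.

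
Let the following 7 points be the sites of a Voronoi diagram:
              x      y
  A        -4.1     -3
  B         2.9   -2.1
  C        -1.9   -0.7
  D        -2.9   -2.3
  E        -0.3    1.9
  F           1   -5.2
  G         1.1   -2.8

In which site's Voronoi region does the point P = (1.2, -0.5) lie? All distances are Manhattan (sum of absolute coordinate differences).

d(P,A) = |1.2−(-4.1)| + |-0.5−(-3)| = 5.3 + 2.5 = 7.8
d(P,B) = |1.2−2.9| + |-0.5−(-2.1)| = 1.7 + 1.6 = 3.3
d(P,C) = |1.2−(-1.9)| + |-0.5−(-0.7)| = 3.1 + 0.2 = 3.3
d(P,D) = |1.2−(-2.9)| + |-0.5−(-2.3)| = 4.1 + 1.8 = 5.9
d(P,E) = |1.2−(-0.3)| + |-0.5−1.9| = 1.5 + 2.4 = 3.9
d(P,F) = |1.2−1| + |-0.5−(-5.2)| = 0.2 + 4.7 = 4.9
d(P,G) = |1.2−1.1| + |-0.5−(-2.8)| = 0.1 + 2.3 = 2.4
G is nearest.

G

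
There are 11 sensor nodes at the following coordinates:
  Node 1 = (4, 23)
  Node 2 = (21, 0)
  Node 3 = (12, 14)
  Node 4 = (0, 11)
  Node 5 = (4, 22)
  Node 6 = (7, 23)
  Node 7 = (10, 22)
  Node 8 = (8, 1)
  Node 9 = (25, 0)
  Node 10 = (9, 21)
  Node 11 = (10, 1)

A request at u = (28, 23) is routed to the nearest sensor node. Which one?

Since √ is increasing, it suffices to compare squared distances:
d²(u, Node 1) = (28−4)² + (23−23)² = 576 + 0 = 576
d²(u, Node 2) = (28−21)² + (23−0)² = 49 + 529 = 578
d²(u, Node 3) = (28−12)² + (23−14)² = 256 + 81 = 337
d²(u, Node 4) = (28−0)² + (23−11)² = 784 + 144 = 928
d²(u, Node 5) = (28−4)² + (23−22)² = 576 + 1 = 577
d²(u, Node 6) = (28−7)² + (23−23)² = 441 + 0 = 441
d²(u, Node 7) = (28−10)² + (23−22)² = 324 + 1 = 325
d²(u, Node 8) = (28−8)² + (23−1)² = 400 + 484 = 884
d²(u, Node 9) = (28−25)² + (23−0)² = 9 + 529 = 538
d²(u, Node 10) = (28−9)² + (23−21)² = 361 + 4 = 365
d²(u, Node 11) = (28−10)² + (23−1)² = 324 + 484 = 808
The smallest is to Node 7, so u lies in the Voronoi region of Node 7.

Node 7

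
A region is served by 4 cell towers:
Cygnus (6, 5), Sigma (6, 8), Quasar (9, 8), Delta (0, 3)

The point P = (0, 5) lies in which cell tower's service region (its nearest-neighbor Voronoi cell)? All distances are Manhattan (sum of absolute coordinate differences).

Delta

d(P, Cygnus) = |0−6| + |5−5| = 6 + 0 = 6
d(P, Sigma) = |0−6| + |5−8| = 6 + 3 = 9
d(P, Quasar) = |0−9| + |5−8| = 9 + 3 = 12
d(P, Delta) = |0−0| + |5−3| = 0 + 2 = 2
The smallest is to Delta, so P lies in the Voronoi region of Delta.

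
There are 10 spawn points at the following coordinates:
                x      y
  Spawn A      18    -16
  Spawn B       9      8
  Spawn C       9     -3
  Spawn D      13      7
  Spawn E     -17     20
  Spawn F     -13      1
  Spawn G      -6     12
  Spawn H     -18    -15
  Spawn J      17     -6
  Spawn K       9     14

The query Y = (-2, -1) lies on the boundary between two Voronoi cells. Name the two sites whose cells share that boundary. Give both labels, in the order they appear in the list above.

Squared distances from Y to each site:
d²(Y, Spawn A) = 400 + 225 = 625
d²(Y, Spawn B) = 121 + 81 = 202
d²(Y, Spawn C) = 121 + 4 = 125
d²(Y, Spawn D) = 225 + 64 = 289
d²(Y, Spawn E) = 225 + 441 = 666
d²(Y, Spawn F) = 121 + 4 = 125
d²(Y, Spawn G) = 16 + 169 = 185
d²(Y, Spawn H) = 256 + 196 = 452
d²(Y, Spawn J) = 361 + 25 = 386
d²(Y, Spawn K) = 121 + 225 = 346
Y is equidistant from Spawn C and Spawn F (both at squared distance 125), and every other site is strictly farther — so Y lies on the Spawn C–Spawn F Voronoi edge.

Spawn C and Spawn F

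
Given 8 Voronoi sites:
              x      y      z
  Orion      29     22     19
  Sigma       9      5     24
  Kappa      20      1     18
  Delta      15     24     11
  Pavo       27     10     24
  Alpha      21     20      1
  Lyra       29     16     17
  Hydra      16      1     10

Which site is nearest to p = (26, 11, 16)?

Lyra

Since √ is increasing, it suffices to compare squared distances:
d²(p, Orion) = (26−29)² + (11−22)² + (16−19)² = 9 + 121 + 9 = 139
d²(p, Sigma) = (26−9)² + (11−5)² + (16−24)² = 289 + 36 + 64 = 389
d²(p, Kappa) = (26−20)² + (11−1)² + (16−18)² = 36 + 100 + 4 = 140
d²(p, Delta) = (26−15)² + (11−24)² + (16−11)² = 121 + 169 + 25 = 315
d²(p, Pavo) = (26−27)² + (11−10)² + (16−24)² = 1 + 1 + 64 = 66
d²(p, Alpha) = (26−21)² + (11−20)² + (16−1)² = 25 + 81 + 225 = 331
d²(p, Lyra) = (26−29)² + (11−16)² + (16−17)² = 9 + 25 + 1 = 35
d²(p, Hydra) = (26−16)² + (11−1)² + (16−10)² = 100 + 100 + 36 = 236
Minimum is at Lyra.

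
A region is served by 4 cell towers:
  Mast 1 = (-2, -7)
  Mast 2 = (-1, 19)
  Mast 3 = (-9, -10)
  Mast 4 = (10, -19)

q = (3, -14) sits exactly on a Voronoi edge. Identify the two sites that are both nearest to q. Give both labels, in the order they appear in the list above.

Squared distances from q to each site:
d²(q, Mast 1) = (3−(-2))² + (-14−(-7))² = 25 + 49 = 74
d²(q, Mast 2) = (3−(-1))² + (-14−19)² = 16 + 1089 = 1105
d²(q, Mast 3) = (3−(-9))² + (-14−(-10))² = 144 + 16 = 160
d²(q, Mast 4) = (3−10)² + (-14−(-19))² = 49 + 25 = 74
q is equidistant from Mast 1 and Mast 4 (both at squared distance 74), and every other site is strictly farther — so q lies on the Mast 1–Mast 4 Voronoi edge.

Mast 1 and Mast 4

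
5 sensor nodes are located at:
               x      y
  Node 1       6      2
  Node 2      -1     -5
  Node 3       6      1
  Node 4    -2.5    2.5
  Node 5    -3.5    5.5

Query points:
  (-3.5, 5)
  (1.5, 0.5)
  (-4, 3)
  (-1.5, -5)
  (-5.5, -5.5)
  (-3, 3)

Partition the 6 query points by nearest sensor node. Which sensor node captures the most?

(-3.5, 5) — d² to each: Node 1:99.25, Node 2:106.25, Node 3:106.25, Node 4:7.25, Node 5:0.25 → nearest is Node 5
(1.5, 0.5) — d² to each: Node 1:22.5, Node 2:36.5, Node 3:20.5, Node 4:20, Node 5:50 → nearest is Node 4
(-4, 3) — d² to each: Node 1:101, Node 2:73, Node 3:104, Node 4:2.5, Node 5:6.5 → nearest is Node 4
(-1.5, -5) — d² to each: Node 1:105.25, Node 2:0.25, Node 3:92.25, Node 4:57.25, Node 5:114.25 → nearest is Node 2
(-5.5, -5.5) — d² to each: Node 1:188.5, Node 2:20.5, Node 3:174.5, Node 4:73, Node 5:125 → nearest is Node 2
(-3, 3) — d² to each: Node 1:82, Node 2:68, Node 3:85, Node 4:0.5, Node 5:6.5 → nearest is Node 4
Tally — Node 2:2, Node 4:3, Node 5:1. Node 4 captures the most (3).

Node 4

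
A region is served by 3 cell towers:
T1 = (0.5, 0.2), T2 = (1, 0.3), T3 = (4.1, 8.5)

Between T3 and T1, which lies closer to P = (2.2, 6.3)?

Compare squared distances:
|PT3|² = (2.2−4.1)² + (6.3−8.5)² = 3.61 + 4.84 = 8.45
|PT1|² = (2.2−0.5)² + (6.3−0.2)² = 2.89 + 37.21 = 40.1
8.45 < 40.1, so T3 is closer.

T3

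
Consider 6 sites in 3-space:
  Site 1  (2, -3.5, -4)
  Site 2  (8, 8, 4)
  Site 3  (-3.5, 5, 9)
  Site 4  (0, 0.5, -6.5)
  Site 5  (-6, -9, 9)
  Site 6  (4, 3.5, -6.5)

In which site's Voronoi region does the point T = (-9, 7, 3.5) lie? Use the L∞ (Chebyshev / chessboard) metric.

d(T, Site 1) = max(11, 10.5, 7.5) = 11
d(T, Site 2) = max(17, 1, 0.5) = 17
d(T, Site 3) = max(5.5, 2, 5.5) = 5.5
d(T, Site 4) = max(9, 6.5, 10) = 10
d(T, Site 5) = max(3, 16, 5.5) = 16
d(T, Site 6) = max(13, 3.5, 10) = 13
Site 3 is nearest.

Site 3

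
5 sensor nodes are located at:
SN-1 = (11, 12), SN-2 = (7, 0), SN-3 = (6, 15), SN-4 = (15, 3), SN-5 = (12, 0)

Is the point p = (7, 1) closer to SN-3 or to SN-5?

SN-5

Compare squared distances:
d²(p, SN-3) = (7−6)² + (1−15)² = 1 + 196 = 197
d²(p, SN-5) = (7−12)² + (1−0)² = 25 + 1 = 26
197 > 26, so SN-5 is closer.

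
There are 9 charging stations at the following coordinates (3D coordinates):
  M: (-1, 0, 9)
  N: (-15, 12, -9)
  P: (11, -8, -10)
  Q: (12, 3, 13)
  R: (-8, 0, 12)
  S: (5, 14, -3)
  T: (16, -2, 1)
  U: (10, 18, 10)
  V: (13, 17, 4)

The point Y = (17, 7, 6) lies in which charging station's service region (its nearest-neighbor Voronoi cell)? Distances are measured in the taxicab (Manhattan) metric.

T

d(Y,M) = |17−(-1)| + |7−0| + |6−9| = 18 + 7 + 3 = 28
d(Y,N) = |17−(-15)| + |7−12| + |6−(-9)| = 32 + 5 + 15 = 52
d(Y,P) = |17−11| + |7−(-8)| + |6−(-10)| = 6 + 15 + 16 = 37
d(Y,Q) = |17−12| + |7−3| + |6−13| = 5 + 4 + 7 = 16
d(Y,R) = |17−(-8)| + |7−0| + |6−12| = 25 + 7 + 6 = 38
d(Y,S) = |17−5| + |7−14| + |6−(-3)| = 12 + 7 + 9 = 28
d(Y,T) = |17−16| + |7−(-2)| + |6−1| = 1 + 9 + 5 = 15
d(Y,U) = |17−10| + |7−18| + |6−10| = 7 + 11 + 4 = 22
d(Y,V) = |17−13| + |7−17| + |6−4| = 4 + 10 + 2 = 16
T is nearest.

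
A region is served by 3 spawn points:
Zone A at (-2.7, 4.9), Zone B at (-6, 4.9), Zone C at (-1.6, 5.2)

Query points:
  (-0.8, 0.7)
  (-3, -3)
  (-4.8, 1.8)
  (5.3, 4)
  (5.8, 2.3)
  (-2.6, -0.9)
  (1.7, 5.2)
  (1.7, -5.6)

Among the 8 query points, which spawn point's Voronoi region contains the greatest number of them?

(-0.8, 0.7) — d² to each: Zone A:21.25, Zone B:44.68, Zone C:20.89 → nearest is Zone C
(-3, -3) — d² to each: Zone A:62.5, Zone B:71.41, Zone C:69.2 → nearest is Zone A
(-4.8, 1.8) — d² to each: Zone A:14.02, Zone B:11.05, Zone C:21.8 → nearest is Zone B
(5.3, 4) — d² to each: Zone A:64.81, Zone B:128.5, Zone C:49.05 → nearest is Zone C
(5.8, 2.3) — d² to each: Zone A:79.01, Zone B:146, Zone C:63.17 → nearest is Zone C
(-2.6, -0.9) — d² to each: Zone A:33.65, Zone B:45.2, Zone C:38.21 → nearest is Zone A
(1.7, 5.2) — d² to each: Zone A:19.45, Zone B:59.38, Zone C:10.89 → nearest is Zone C
(1.7, -5.6) — d² to each: Zone A:129.61, Zone B:169.54, Zone C:127.53 → nearest is Zone C
Tally — Zone A:2, Zone B:1, Zone C:5. Zone C captures the most (5).

Zone C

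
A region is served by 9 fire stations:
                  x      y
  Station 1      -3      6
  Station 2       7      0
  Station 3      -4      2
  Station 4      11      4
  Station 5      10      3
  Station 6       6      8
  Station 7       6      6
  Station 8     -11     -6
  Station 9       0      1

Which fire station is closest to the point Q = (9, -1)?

Since √ is increasing, it suffices to compare squared distances:
d²(Q, Station 1) = 144 + 49 = 193
d²(Q, Station 2) = 4 + 1 = 5
d²(Q, Station 3) = 169 + 9 = 178
d²(Q, Station 4) = 4 + 25 = 29
d²(Q, Station 5) = 1 + 16 = 17
d²(Q, Station 6) = 9 + 81 = 90
d²(Q, Station 7) = 9 + 49 = 58
d²(Q, Station 8) = 400 + 25 = 425
d²(Q, Station 9) = 81 + 4 = 85
Station 2 is nearest.

Station 2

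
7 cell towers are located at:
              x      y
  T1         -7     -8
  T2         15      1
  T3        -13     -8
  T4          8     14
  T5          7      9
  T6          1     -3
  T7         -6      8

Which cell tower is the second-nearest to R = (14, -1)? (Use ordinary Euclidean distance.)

T5

Squared Euclidean distances:
|RT1|² = (14−(-7))² + (-1−(-8))² = 441 + 49 = 490
|RT2|² = (14−15)² + (-1−1)² = 1 + 4 = 5
|RT3|² = (14−(-13))² + (-1−(-8))² = 729 + 49 = 778
|RT4|² = (14−8)² + (-1−14)² = 36 + 225 = 261
|RT5|² = (14−7)² + (-1−9)² = 49 + 100 = 149
|RT6|² = (14−1)² + (-1−(-3))² = 169 + 4 = 173
|RT7|² = (14−(-6))² + (-1−8)² = 400 + 81 = 481
Sorted ascending: T2, T5, T6, … — the second-nearest is T5.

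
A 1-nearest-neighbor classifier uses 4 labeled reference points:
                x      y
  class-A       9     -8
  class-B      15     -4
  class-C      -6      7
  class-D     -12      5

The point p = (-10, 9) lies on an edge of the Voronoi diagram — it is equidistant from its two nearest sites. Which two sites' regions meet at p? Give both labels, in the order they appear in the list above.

Squared distances from p to each site:
d²(p, class-A) = (-10−9)² + (9−(-8))² = 361 + 289 = 650
d²(p, class-B) = (-10−15)² + (9−(-4))² = 625 + 169 = 794
d²(p, class-C) = (-10−(-6))² + (9−7)² = 16 + 4 = 20
d²(p, class-D) = (-10−(-12))² + (9−5)² = 4 + 16 = 20
p is equidistant from class-C and class-D (both at squared distance 20), and every other site is strictly farther — so p lies on the class-C–class-D Voronoi edge.

class-C and class-D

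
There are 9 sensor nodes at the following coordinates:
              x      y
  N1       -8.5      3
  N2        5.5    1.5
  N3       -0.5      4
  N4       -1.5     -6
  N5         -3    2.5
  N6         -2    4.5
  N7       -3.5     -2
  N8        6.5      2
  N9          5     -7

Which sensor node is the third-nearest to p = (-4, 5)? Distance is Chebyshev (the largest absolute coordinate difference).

d(p,N1) = max(4.5, 2) = 4.5
d(p,N2) = max(9.5, 3.5) = 9.5
d(p,N3) = max(3.5, 1) = 3.5
d(p,N4) = max(2.5, 11) = 11
d(p,N5) = max(1, 2.5) = 2.5
d(p,N6) = max(2, 0.5) = 2
d(p,N7) = max(0.5, 7) = 7
d(p,N8) = max(10.5, 3) = 10.5
d(p,N9) = max(9, 12) = 12
Sorted ascending: N6, N5, N3, N1, … — the third-nearest is N3.

N3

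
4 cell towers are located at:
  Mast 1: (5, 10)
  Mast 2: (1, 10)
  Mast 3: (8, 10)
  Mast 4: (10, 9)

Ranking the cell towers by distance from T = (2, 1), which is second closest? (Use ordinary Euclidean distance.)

Mast 1

Since √ is increasing, it suffices to compare squared distances:
d²(T, Mast 1) = (2−5)² + (1−10)² = 9 + 81 = 90
d²(T, Mast 2) = (2−1)² + (1−10)² = 1 + 81 = 82
d²(T, Mast 3) = (2−8)² + (1−10)² = 36 + 81 = 117
d²(T, Mast 4) = (2−10)² + (1−9)² = 64 + 64 = 128
Sorted ascending: Mast 2, Mast 1, Mast 3, … — the second-nearest is Mast 1.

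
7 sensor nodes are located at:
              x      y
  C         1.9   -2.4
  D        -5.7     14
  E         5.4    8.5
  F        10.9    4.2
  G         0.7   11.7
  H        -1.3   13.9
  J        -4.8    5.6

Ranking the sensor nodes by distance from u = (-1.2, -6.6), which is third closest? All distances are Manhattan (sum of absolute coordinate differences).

d(u,C) = 3.1 + 4.2 = 7.3
d(u,D) = 4.5 + 20.6 = 25.1
d(u,E) = 6.6 + 15.1 = 21.7
d(u,F) = 12.1 + 10.8 = 22.9
d(u,G) = 1.9 + 18.3 = 20.2
d(u,H) = 0.1 + 20.5 = 20.6
d(u,J) = 3.6 + 12.2 = 15.8
Sorted ascending: C, J, G, H, … — the third-nearest is G.

G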